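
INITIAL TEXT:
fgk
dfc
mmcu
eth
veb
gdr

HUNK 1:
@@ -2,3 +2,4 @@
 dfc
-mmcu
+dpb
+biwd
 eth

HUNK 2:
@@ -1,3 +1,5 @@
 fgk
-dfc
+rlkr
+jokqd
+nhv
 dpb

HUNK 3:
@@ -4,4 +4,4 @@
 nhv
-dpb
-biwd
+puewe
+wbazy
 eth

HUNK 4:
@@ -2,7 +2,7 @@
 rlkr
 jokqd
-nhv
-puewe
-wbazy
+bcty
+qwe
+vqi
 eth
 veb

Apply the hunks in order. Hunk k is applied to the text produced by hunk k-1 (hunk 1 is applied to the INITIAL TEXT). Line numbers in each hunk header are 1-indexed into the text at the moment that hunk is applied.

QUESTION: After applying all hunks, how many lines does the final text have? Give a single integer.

Answer: 9

Derivation:
Hunk 1: at line 2 remove [mmcu] add [dpb,biwd] -> 7 lines: fgk dfc dpb biwd eth veb gdr
Hunk 2: at line 1 remove [dfc] add [rlkr,jokqd,nhv] -> 9 lines: fgk rlkr jokqd nhv dpb biwd eth veb gdr
Hunk 3: at line 4 remove [dpb,biwd] add [puewe,wbazy] -> 9 lines: fgk rlkr jokqd nhv puewe wbazy eth veb gdr
Hunk 4: at line 2 remove [nhv,puewe,wbazy] add [bcty,qwe,vqi] -> 9 lines: fgk rlkr jokqd bcty qwe vqi eth veb gdr
Final line count: 9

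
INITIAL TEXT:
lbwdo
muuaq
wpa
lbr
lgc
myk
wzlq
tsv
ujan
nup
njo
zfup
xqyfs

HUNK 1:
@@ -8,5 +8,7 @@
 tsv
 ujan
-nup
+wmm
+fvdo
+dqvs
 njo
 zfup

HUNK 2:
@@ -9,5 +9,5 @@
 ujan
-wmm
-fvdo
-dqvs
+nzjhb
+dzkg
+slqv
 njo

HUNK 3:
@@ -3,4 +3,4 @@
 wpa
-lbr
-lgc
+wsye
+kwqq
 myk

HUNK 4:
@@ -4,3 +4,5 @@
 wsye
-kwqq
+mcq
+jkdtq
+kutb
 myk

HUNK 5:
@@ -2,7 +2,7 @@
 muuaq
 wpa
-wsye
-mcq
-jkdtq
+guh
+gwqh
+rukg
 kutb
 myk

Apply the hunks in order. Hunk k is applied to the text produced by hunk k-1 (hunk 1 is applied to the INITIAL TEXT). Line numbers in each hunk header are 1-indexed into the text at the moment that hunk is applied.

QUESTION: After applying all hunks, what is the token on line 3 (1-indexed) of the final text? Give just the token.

Answer: wpa

Derivation:
Hunk 1: at line 8 remove [nup] add [wmm,fvdo,dqvs] -> 15 lines: lbwdo muuaq wpa lbr lgc myk wzlq tsv ujan wmm fvdo dqvs njo zfup xqyfs
Hunk 2: at line 9 remove [wmm,fvdo,dqvs] add [nzjhb,dzkg,slqv] -> 15 lines: lbwdo muuaq wpa lbr lgc myk wzlq tsv ujan nzjhb dzkg slqv njo zfup xqyfs
Hunk 3: at line 3 remove [lbr,lgc] add [wsye,kwqq] -> 15 lines: lbwdo muuaq wpa wsye kwqq myk wzlq tsv ujan nzjhb dzkg slqv njo zfup xqyfs
Hunk 4: at line 4 remove [kwqq] add [mcq,jkdtq,kutb] -> 17 lines: lbwdo muuaq wpa wsye mcq jkdtq kutb myk wzlq tsv ujan nzjhb dzkg slqv njo zfup xqyfs
Hunk 5: at line 2 remove [wsye,mcq,jkdtq] add [guh,gwqh,rukg] -> 17 lines: lbwdo muuaq wpa guh gwqh rukg kutb myk wzlq tsv ujan nzjhb dzkg slqv njo zfup xqyfs
Final line 3: wpa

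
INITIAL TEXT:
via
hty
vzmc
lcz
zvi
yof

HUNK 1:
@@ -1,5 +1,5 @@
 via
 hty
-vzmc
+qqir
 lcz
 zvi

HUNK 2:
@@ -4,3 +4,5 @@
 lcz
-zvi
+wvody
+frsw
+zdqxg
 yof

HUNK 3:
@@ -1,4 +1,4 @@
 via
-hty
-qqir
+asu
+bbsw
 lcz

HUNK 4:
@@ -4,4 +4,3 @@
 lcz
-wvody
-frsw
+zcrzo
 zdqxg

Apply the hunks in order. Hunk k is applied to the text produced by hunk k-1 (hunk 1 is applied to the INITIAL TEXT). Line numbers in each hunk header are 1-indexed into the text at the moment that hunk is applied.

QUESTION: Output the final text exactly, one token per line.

Answer: via
asu
bbsw
lcz
zcrzo
zdqxg
yof

Derivation:
Hunk 1: at line 1 remove [vzmc] add [qqir] -> 6 lines: via hty qqir lcz zvi yof
Hunk 2: at line 4 remove [zvi] add [wvody,frsw,zdqxg] -> 8 lines: via hty qqir lcz wvody frsw zdqxg yof
Hunk 3: at line 1 remove [hty,qqir] add [asu,bbsw] -> 8 lines: via asu bbsw lcz wvody frsw zdqxg yof
Hunk 4: at line 4 remove [wvody,frsw] add [zcrzo] -> 7 lines: via asu bbsw lcz zcrzo zdqxg yof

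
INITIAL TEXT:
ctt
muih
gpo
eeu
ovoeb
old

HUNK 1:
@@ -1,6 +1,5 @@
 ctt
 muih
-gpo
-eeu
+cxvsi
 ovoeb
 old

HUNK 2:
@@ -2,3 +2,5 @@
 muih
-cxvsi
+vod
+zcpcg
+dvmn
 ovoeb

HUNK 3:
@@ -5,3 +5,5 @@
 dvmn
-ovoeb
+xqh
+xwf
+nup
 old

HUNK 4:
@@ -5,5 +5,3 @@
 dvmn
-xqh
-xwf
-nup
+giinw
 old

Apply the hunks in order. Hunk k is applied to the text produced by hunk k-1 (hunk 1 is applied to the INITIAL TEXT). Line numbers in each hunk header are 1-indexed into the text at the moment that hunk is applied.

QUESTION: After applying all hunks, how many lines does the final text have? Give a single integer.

Hunk 1: at line 1 remove [gpo,eeu] add [cxvsi] -> 5 lines: ctt muih cxvsi ovoeb old
Hunk 2: at line 2 remove [cxvsi] add [vod,zcpcg,dvmn] -> 7 lines: ctt muih vod zcpcg dvmn ovoeb old
Hunk 3: at line 5 remove [ovoeb] add [xqh,xwf,nup] -> 9 lines: ctt muih vod zcpcg dvmn xqh xwf nup old
Hunk 4: at line 5 remove [xqh,xwf,nup] add [giinw] -> 7 lines: ctt muih vod zcpcg dvmn giinw old
Final line count: 7

Answer: 7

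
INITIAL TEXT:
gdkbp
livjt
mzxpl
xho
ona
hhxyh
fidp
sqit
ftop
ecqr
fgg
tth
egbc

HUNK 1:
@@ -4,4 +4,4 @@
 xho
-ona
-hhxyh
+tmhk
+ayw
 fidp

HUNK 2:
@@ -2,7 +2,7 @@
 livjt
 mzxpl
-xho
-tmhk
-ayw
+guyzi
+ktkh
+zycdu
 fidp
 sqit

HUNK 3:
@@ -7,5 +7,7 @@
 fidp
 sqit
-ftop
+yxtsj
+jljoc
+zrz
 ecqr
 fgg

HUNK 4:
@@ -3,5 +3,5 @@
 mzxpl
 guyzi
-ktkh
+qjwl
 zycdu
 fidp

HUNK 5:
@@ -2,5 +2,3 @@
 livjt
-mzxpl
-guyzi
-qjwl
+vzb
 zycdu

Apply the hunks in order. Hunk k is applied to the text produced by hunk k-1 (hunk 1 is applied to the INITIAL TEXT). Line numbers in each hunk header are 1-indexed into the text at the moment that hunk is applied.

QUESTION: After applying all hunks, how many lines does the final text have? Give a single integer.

Answer: 13

Derivation:
Hunk 1: at line 4 remove [ona,hhxyh] add [tmhk,ayw] -> 13 lines: gdkbp livjt mzxpl xho tmhk ayw fidp sqit ftop ecqr fgg tth egbc
Hunk 2: at line 2 remove [xho,tmhk,ayw] add [guyzi,ktkh,zycdu] -> 13 lines: gdkbp livjt mzxpl guyzi ktkh zycdu fidp sqit ftop ecqr fgg tth egbc
Hunk 3: at line 7 remove [ftop] add [yxtsj,jljoc,zrz] -> 15 lines: gdkbp livjt mzxpl guyzi ktkh zycdu fidp sqit yxtsj jljoc zrz ecqr fgg tth egbc
Hunk 4: at line 3 remove [ktkh] add [qjwl] -> 15 lines: gdkbp livjt mzxpl guyzi qjwl zycdu fidp sqit yxtsj jljoc zrz ecqr fgg tth egbc
Hunk 5: at line 2 remove [mzxpl,guyzi,qjwl] add [vzb] -> 13 lines: gdkbp livjt vzb zycdu fidp sqit yxtsj jljoc zrz ecqr fgg tth egbc
Final line count: 13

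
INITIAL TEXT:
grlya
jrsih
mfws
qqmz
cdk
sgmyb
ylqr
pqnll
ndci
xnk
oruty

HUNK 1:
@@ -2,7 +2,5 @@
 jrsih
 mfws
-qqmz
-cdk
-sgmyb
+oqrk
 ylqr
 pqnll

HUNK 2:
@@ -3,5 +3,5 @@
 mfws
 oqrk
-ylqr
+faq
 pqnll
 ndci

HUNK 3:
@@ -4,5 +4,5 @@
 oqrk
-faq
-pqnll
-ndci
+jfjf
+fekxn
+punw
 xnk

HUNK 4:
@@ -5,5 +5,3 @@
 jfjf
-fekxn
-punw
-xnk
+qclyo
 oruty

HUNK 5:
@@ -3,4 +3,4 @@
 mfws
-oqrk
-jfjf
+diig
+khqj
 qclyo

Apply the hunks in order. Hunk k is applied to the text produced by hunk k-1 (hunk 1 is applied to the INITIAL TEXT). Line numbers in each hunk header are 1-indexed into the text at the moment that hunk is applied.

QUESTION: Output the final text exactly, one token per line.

Answer: grlya
jrsih
mfws
diig
khqj
qclyo
oruty

Derivation:
Hunk 1: at line 2 remove [qqmz,cdk,sgmyb] add [oqrk] -> 9 lines: grlya jrsih mfws oqrk ylqr pqnll ndci xnk oruty
Hunk 2: at line 3 remove [ylqr] add [faq] -> 9 lines: grlya jrsih mfws oqrk faq pqnll ndci xnk oruty
Hunk 3: at line 4 remove [faq,pqnll,ndci] add [jfjf,fekxn,punw] -> 9 lines: grlya jrsih mfws oqrk jfjf fekxn punw xnk oruty
Hunk 4: at line 5 remove [fekxn,punw,xnk] add [qclyo] -> 7 lines: grlya jrsih mfws oqrk jfjf qclyo oruty
Hunk 5: at line 3 remove [oqrk,jfjf] add [diig,khqj] -> 7 lines: grlya jrsih mfws diig khqj qclyo oruty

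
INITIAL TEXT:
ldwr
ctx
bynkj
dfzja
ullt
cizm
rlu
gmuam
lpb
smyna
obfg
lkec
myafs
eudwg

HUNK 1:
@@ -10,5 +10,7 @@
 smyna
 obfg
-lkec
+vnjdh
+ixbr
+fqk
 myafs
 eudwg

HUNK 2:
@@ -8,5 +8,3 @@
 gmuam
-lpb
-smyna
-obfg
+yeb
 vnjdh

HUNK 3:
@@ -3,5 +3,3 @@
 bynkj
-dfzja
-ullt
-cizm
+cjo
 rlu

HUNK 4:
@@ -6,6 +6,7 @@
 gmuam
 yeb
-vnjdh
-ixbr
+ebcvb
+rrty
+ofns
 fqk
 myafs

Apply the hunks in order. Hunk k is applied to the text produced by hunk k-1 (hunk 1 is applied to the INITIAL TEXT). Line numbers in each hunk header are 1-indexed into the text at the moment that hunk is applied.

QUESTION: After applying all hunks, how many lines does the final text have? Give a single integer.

Hunk 1: at line 10 remove [lkec] add [vnjdh,ixbr,fqk] -> 16 lines: ldwr ctx bynkj dfzja ullt cizm rlu gmuam lpb smyna obfg vnjdh ixbr fqk myafs eudwg
Hunk 2: at line 8 remove [lpb,smyna,obfg] add [yeb] -> 14 lines: ldwr ctx bynkj dfzja ullt cizm rlu gmuam yeb vnjdh ixbr fqk myafs eudwg
Hunk 3: at line 3 remove [dfzja,ullt,cizm] add [cjo] -> 12 lines: ldwr ctx bynkj cjo rlu gmuam yeb vnjdh ixbr fqk myafs eudwg
Hunk 4: at line 6 remove [vnjdh,ixbr] add [ebcvb,rrty,ofns] -> 13 lines: ldwr ctx bynkj cjo rlu gmuam yeb ebcvb rrty ofns fqk myafs eudwg
Final line count: 13

Answer: 13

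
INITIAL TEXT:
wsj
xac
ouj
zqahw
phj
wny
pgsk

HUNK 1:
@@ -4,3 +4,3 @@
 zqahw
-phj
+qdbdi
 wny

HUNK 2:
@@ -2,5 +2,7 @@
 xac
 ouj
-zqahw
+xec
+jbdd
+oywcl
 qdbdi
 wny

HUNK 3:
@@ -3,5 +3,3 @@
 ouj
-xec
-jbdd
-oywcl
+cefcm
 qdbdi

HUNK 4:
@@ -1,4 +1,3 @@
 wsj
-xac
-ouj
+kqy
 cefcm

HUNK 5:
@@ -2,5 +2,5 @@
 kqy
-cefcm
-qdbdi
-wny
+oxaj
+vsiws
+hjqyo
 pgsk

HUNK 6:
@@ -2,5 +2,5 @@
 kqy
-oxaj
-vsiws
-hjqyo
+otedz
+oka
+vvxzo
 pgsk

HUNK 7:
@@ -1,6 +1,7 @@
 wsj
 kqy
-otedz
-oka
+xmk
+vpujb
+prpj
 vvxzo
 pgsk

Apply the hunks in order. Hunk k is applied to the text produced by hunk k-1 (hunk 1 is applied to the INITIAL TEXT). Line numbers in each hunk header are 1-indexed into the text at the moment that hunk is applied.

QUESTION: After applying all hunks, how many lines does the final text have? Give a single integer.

Answer: 7

Derivation:
Hunk 1: at line 4 remove [phj] add [qdbdi] -> 7 lines: wsj xac ouj zqahw qdbdi wny pgsk
Hunk 2: at line 2 remove [zqahw] add [xec,jbdd,oywcl] -> 9 lines: wsj xac ouj xec jbdd oywcl qdbdi wny pgsk
Hunk 3: at line 3 remove [xec,jbdd,oywcl] add [cefcm] -> 7 lines: wsj xac ouj cefcm qdbdi wny pgsk
Hunk 4: at line 1 remove [xac,ouj] add [kqy] -> 6 lines: wsj kqy cefcm qdbdi wny pgsk
Hunk 5: at line 2 remove [cefcm,qdbdi,wny] add [oxaj,vsiws,hjqyo] -> 6 lines: wsj kqy oxaj vsiws hjqyo pgsk
Hunk 6: at line 2 remove [oxaj,vsiws,hjqyo] add [otedz,oka,vvxzo] -> 6 lines: wsj kqy otedz oka vvxzo pgsk
Hunk 7: at line 1 remove [otedz,oka] add [xmk,vpujb,prpj] -> 7 lines: wsj kqy xmk vpujb prpj vvxzo pgsk
Final line count: 7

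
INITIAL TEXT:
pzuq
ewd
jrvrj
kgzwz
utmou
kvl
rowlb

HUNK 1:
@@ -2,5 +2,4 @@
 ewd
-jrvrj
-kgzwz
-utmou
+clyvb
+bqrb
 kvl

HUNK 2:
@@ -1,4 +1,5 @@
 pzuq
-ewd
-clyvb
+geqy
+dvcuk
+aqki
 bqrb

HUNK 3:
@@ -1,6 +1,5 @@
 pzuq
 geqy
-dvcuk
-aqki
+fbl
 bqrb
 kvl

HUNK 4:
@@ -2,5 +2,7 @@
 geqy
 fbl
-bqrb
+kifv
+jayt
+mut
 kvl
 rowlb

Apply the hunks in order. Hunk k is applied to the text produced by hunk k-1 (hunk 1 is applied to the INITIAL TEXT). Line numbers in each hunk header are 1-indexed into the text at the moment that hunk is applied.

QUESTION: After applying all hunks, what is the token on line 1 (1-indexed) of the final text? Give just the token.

Hunk 1: at line 2 remove [jrvrj,kgzwz,utmou] add [clyvb,bqrb] -> 6 lines: pzuq ewd clyvb bqrb kvl rowlb
Hunk 2: at line 1 remove [ewd,clyvb] add [geqy,dvcuk,aqki] -> 7 lines: pzuq geqy dvcuk aqki bqrb kvl rowlb
Hunk 3: at line 1 remove [dvcuk,aqki] add [fbl] -> 6 lines: pzuq geqy fbl bqrb kvl rowlb
Hunk 4: at line 2 remove [bqrb] add [kifv,jayt,mut] -> 8 lines: pzuq geqy fbl kifv jayt mut kvl rowlb
Final line 1: pzuq

Answer: pzuq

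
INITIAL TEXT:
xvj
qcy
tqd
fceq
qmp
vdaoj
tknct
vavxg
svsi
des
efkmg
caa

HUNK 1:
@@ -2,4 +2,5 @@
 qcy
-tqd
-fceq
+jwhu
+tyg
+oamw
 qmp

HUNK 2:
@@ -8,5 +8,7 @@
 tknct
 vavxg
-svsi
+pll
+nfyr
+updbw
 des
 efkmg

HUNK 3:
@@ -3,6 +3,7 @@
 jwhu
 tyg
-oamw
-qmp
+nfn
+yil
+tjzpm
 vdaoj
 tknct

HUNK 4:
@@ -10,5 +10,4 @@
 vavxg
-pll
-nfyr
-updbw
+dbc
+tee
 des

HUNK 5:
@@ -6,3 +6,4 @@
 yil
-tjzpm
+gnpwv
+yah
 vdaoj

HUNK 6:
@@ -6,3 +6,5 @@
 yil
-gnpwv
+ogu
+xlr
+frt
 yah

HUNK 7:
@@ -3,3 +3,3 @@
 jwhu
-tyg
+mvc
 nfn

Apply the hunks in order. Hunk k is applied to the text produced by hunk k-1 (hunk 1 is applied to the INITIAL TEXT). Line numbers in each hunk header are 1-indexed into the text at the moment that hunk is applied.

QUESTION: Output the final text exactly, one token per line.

Hunk 1: at line 2 remove [tqd,fceq] add [jwhu,tyg,oamw] -> 13 lines: xvj qcy jwhu tyg oamw qmp vdaoj tknct vavxg svsi des efkmg caa
Hunk 2: at line 8 remove [svsi] add [pll,nfyr,updbw] -> 15 lines: xvj qcy jwhu tyg oamw qmp vdaoj tknct vavxg pll nfyr updbw des efkmg caa
Hunk 3: at line 3 remove [oamw,qmp] add [nfn,yil,tjzpm] -> 16 lines: xvj qcy jwhu tyg nfn yil tjzpm vdaoj tknct vavxg pll nfyr updbw des efkmg caa
Hunk 4: at line 10 remove [pll,nfyr,updbw] add [dbc,tee] -> 15 lines: xvj qcy jwhu tyg nfn yil tjzpm vdaoj tknct vavxg dbc tee des efkmg caa
Hunk 5: at line 6 remove [tjzpm] add [gnpwv,yah] -> 16 lines: xvj qcy jwhu tyg nfn yil gnpwv yah vdaoj tknct vavxg dbc tee des efkmg caa
Hunk 6: at line 6 remove [gnpwv] add [ogu,xlr,frt] -> 18 lines: xvj qcy jwhu tyg nfn yil ogu xlr frt yah vdaoj tknct vavxg dbc tee des efkmg caa
Hunk 7: at line 3 remove [tyg] add [mvc] -> 18 lines: xvj qcy jwhu mvc nfn yil ogu xlr frt yah vdaoj tknct vavxg dbc tee des efkmg caa

Answer: xvj
qcy
jwhu
mvc
nfn
yil
ogu
xlr
frt
yah
vdaoj
tknct
vavxg
dbc
tee
des
efkmg
caa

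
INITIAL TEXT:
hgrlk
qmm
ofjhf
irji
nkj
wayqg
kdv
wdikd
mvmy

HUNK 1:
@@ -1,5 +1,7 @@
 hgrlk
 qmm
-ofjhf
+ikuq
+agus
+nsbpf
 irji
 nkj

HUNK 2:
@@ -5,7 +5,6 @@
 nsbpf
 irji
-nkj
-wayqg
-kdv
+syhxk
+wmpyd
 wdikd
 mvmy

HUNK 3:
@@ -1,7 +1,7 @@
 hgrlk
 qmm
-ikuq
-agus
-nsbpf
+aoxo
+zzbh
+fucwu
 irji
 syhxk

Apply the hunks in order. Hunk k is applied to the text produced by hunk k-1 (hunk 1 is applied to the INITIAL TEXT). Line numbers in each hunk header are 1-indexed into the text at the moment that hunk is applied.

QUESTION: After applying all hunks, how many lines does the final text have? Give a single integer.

Answer: 10

Derivation:
Hunk 1: at line 1 remove [ofjhf] add [ikuq,agus,nsbpf] -> 11 lines: hgrlk qmm ikuq agus nsbpf irji nkj wayqg kdv wdikd mvmy
Hunk 2: at line 5 remove [nkj,wayqg,kdv] add [syhxk,wmpyd] -> 10 lines: hgrlk qmm ikuq agus nsbpf irji syhxk wmpyd wdikd mvmy
Hunk 3: at line 1 remove [ikuq,agus,nsbpf] add [aoxo,zzbh,fucwu] -> 10 lines: hgrlk qmm aoxo zzbh fucwu irji syhxk wmpyd wdikd mvmy
Final line count: 10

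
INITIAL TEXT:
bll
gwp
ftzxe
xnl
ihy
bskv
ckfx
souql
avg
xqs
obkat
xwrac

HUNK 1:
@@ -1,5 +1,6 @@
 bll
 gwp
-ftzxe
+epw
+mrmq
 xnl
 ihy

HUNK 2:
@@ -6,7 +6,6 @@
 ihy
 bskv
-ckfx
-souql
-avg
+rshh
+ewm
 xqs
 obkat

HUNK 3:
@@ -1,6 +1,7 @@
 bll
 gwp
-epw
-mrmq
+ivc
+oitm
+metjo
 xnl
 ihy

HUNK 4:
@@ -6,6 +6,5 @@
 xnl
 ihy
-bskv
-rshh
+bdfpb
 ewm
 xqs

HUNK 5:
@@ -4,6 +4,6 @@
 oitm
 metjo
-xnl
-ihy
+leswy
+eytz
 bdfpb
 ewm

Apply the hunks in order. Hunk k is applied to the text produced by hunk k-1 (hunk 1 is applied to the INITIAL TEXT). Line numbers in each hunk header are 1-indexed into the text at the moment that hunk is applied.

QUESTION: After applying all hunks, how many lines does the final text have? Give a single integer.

Hunk 1: at line 1 remove [ftzxe] add [epw,mrmq] -> 13 lines: bll gwp epw mrmq xnl ihy bskv ckfx souql avg xqs obkat xwrac
Hunk 2: at line 6 remove [ckfx,souql,avg] add [rshh,ewm] -> 12 lines: bll gwp epw mrmq xnl ihy bskv rshh ewm xqs obkat xwrac
Hunk 3: at line 1 remove [epw,mrmq] add [ivc,oitm,metjo] -> 13 lines: bll gwp ivc oitm metjo xnl ihy bskv rshh ewm xqs obkat xwrac
Hunk 4: at line 6 remove [bskv,rshh] add [bdfpb] -> 12 lines: bll gwp ivc oitm metjo xnl ihy bdfpb ewm xqs obkat xwrac
Hunk 5: at line 4 remove [xnl,ihy] add [leswy,eytz] -> 12 lines: bll gwp ivc oitm metjo leswy eytz bdfpb ewm xqs obkat xwrac
Final line count: 12

Answer: 12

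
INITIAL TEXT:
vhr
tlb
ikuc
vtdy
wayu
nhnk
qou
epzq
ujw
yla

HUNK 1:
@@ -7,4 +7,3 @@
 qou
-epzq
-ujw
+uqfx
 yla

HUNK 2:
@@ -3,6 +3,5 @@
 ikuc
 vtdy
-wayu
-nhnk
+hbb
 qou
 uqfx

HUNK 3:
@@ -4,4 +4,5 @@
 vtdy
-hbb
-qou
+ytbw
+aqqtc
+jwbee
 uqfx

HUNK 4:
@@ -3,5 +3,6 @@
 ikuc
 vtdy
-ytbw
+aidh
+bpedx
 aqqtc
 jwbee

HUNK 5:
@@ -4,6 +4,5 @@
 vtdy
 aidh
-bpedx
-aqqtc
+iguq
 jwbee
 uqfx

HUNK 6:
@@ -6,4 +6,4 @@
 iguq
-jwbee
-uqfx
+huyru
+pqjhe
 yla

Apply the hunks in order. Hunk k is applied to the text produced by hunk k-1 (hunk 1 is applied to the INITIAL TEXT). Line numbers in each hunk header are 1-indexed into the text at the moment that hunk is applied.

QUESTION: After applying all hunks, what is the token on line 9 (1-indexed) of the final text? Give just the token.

Hunk 1: at line 7 remove [epzq,ujw] add [uqfx] -> 9 lines: vhr tlb ikuc vtdy wayu nhnk qou uqfx yla
Hunk 2: at line 3 remove [wayu,nhnk] add [hbb] -> 8 lines: vhr tlb ikuc vtdy hbb qou uqfx yla
Hunk 3: at line 4 remove [hbb,qou] add [ytbw,aqqtc,jwbee] -> 9 lines: vhr tlb ikuc vtdy ytbw aqqtc jwbee uqfx yla
Hunk 4: at line 3 remove [ytbw] add [aidh,bpedx] -> 10 lines: vhr tlb ikuc vtdy aidh bpedx aqqtc jwbee uqfx yla
Hunk 5: at line 4 remove [bpedx,aqqtc] add [iguq] -> 9 lines: vhr tlb ikuc vtdy aidh iguq jwbee uqfx yla
Hunk 6: at line 6 remove [jwbee,uqfx] add [huyru,pqjhe] -> 9 lines: vhr tlb ikuc vtdy aidh iguq huyru pqjhe yla
Final line 9: yla

Answer: yla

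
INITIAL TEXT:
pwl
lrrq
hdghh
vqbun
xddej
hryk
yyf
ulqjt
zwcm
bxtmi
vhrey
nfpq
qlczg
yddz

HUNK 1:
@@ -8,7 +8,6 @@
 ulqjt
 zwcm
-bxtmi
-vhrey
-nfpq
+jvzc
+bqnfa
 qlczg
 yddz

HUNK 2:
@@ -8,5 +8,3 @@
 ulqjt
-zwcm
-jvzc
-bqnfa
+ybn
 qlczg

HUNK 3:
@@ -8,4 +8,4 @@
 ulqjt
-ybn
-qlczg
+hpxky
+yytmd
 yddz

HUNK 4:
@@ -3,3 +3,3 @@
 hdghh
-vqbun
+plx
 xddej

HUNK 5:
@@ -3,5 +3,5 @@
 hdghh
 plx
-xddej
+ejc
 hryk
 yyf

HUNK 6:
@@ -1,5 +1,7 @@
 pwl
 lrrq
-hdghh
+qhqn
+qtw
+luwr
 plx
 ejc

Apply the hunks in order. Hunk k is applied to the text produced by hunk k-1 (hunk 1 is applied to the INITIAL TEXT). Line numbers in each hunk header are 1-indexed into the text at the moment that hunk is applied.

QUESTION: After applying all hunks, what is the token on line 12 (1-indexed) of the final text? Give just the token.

Hunk 1: at line 8 remove [bxtmi,vhrey,nfpq] add [jvzc,bqnfa] -> 13 lines: pwl lrrq hdghh vqbun xddej hryk yyf ulqjt zwcm jvzc bqnfa qlczg yddz
Hunk 2: at line 8 remove [zwcm,jvzc,bqnfa] add [ybn] -> 11 lines: pwl lrrq hdghh vqbun xddej hryk yyf ulqjt ybn qlczg yddz
Hunk 3: at line 8 remove [ybn,qlczg] add [hpxky,yytmd] -> 11 lines: pwl lrrq hdghh vqbun xddej hryk yyf ulqjt hpxky yytmd yddz
Hunk 4: at line 3 remove [vqbun] add [plx] -> 11 lines: pwl lrrq hdghh plx xddej hryk yyf ulqjt hpxky yytmd yddz
Hunk 5: at line 3 remove [xddej] add [ejc] -> 11 lines: pwl lrrq hdghh plx ejc hryk yyf ulqjt hpxky yytmd yddz
Hunk 6: at line 1 remove [hdghh] add [qhqn,qtw,luwr] -> 13 lines: pwl lrrq qhqn qtw luwr plx ejc hryk yyf ulqjt hpxky yytmd yddz
Final line 12: yytmd

Answer: yytmd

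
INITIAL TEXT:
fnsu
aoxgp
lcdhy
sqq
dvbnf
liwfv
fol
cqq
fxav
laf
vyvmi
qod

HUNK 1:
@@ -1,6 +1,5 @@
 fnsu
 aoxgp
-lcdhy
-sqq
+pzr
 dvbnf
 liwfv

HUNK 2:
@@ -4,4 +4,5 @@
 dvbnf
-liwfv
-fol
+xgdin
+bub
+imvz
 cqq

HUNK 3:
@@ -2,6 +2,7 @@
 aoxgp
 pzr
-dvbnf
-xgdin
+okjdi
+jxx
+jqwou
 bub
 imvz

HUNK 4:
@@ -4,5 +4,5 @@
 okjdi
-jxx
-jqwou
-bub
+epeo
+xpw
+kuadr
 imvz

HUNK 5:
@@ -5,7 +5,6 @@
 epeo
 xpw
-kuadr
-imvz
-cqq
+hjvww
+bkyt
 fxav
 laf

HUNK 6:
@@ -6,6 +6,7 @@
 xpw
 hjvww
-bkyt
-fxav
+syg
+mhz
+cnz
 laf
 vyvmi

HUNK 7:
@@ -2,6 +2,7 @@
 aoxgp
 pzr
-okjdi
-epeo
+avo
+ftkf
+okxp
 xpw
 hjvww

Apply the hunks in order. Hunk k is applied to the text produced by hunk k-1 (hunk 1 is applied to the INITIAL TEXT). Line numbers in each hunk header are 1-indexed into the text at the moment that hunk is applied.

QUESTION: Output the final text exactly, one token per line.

Answer: fnsu
aoxgp
pzr
avo
ftkf
okxp
xpw
hjvww
syg
mhz
cnz
laf
vyvmi
qod

Derivation:
Hunk 1: at line 1 remove [lcdhy,sqq] add [pzr] -> 11 lines: fnsu aoxgp pzr dvbnf liwfv fol cqq fxav laf vyvmi qod
Hunk 2: at line 4 remove [liwfv,fol] add [xgdin,bub,imvz] -> 12 lines: fnsu aoxgp pzr dvbnf xgdin bub imvz cqq fxav laf vyvmi qod
Hunk 3: at line 2 remove [dvbnf,xgdin] add [okjdi,jxx,jqwou] -> 13 lines: fnsu aoxgp pzr okjdi jxx jqwou bub imvz cqq fxav laf vyvmi qod
Hunk 4: at line 4 remove [jxx,jqwou,bub] add [epeo,xpw,kuadr] -> 13 lines: fnsu aoxgp pzr okjdi epeo xpw kuadr imvz cqq fxav laf vyvmi qod
Hunk 5: at line 5 remove [kuadr,imvz,cqq] add [hjvww,bkyt] -> 12 lines: fnsu aoxgp pzr okjdi epeo xpw hjvww bkyt fxav laf vyvmi qod
Hunk 6: at line 6 remove [bkyt,fxav] add [syg,mhz,cnz] -> 13 lines: fnsu aoxgp pzr okjdi epeo xpw hjvww syg mhz cnz laf vyvmi qod
Hunk 7: at line 2 remove [okjdi,epeo] add [avo,ftkf,okxp] -> 14 lines: fnsu aoxgp pzr avo ftkf okxp xpw hjvww syg mhz cnz laf vyvmi qod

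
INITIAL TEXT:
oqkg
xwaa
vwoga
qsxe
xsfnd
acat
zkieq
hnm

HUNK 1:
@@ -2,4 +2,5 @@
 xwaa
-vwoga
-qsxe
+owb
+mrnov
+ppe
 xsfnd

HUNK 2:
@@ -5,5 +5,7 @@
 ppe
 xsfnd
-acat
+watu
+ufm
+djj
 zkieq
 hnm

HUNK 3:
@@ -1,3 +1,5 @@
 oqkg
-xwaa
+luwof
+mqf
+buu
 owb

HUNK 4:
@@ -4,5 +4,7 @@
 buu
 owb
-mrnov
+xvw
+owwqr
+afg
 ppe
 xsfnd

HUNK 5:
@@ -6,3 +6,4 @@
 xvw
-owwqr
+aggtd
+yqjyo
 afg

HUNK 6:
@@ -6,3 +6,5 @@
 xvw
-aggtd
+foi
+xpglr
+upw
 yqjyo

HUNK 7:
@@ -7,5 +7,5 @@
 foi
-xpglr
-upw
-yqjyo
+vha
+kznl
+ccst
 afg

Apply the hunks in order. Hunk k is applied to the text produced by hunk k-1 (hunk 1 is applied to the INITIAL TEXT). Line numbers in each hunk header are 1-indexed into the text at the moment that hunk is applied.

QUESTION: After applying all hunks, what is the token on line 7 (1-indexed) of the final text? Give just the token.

Hunk 1: at line 2 remove [vwoga,qsxe] add [owb,mrnov,ppe] -> 9 lines: oqkg xwaa owb mrnov ppe xsfnd acat zkieq hnm
Hunk 2: at line 5 remove [acat] add [watu,ufm,djj] -> 11 lines: oqkg xwaa owb mrnov ppe xsfnd watu ufm djj zkieq hnm
Hunk 3: at line 1 remove [xwaa] add [luwof,mqf,buu] -> 13 lines: oqkg luwof mqf buu owb mrnov ppe xsfnd watu ufm djj zkieq hnm
Hunk 4: at line 4 remove [mrnov] add [xvw,owwqr,afg] -> 15 lines: oqkg luwof mqf buu owb xvw owwqr afg ppe xsfnd watu ufm djj zkieq hnm
Hunk 5: at line 6 remove [owwqr] add [aggtd,yqjyo] -> 16 lines: oqkg luwof mqf buu owb xvw aggtd yqjyo afg ppe xsfnd watu ufm djj zkieq hnm
Hunk 6: at line 6 remove [aggtd] add [foi,xpglr,upw] -> 18 lines: oqkg luwof mqf buu owb xvw foi xpglr upw yqjyo afg ppe xsfnd watu ufm djj zkieq hnm
Hunk 7: at line 7 remove [xpglr,upw,yqjyo] add [vha,kznl,ccst] -> 18 lines: oqkg luwof mqf buu owb xvw foi vha kznl ccst afg ppe xsfnd watu ufm djj zkieq hnm
Final line 7: foi

Answer: foi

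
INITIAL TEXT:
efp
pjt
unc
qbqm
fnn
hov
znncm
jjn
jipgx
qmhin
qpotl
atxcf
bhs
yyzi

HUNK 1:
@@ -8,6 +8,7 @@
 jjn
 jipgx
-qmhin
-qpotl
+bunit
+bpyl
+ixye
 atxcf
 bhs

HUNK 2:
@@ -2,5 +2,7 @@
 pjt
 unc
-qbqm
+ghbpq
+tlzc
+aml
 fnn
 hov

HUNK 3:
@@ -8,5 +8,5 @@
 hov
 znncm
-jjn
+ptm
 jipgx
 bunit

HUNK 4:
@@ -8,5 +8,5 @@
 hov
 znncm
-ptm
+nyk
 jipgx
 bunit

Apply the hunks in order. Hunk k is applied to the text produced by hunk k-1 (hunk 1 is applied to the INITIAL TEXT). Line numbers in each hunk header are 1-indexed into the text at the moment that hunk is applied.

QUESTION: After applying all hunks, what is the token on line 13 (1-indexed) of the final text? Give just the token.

Hunk 1: at line 8 remove [qmhin,qpotl] add [bunit,bpyl,ixye] -> 15 lines: efp pjt unc qbqm fnn hov znncm jjn jipgx bunit bpyl ixye atxcf bhs yyzi
Hunk 2: at line 2 remove [qbqm] add [ghbpq,tlzc,aml] -> 17 lines: efp pjt unc ghbpq tlzc aml fnn hov znncm jjn jipgx bunit bpyl ixye atxcf bhs yyzi
Hunk 3: at line 8 remove [jjn] add [ptm] -> 17 lines: efp pjt unc ghbpq tlzc aml fnn hov znncm ptm jipgx bunit bpyl ixye atxcf bhs yyzi
Hunk 4: at line 8 remove [ptm] add [nyk] -> 17 lines: efp pjt unc ghbpq tlzc aml fnn hov znncm nyk jipgx bunit bpyl ixye atxcf bhs yyzi
Final line 13: bpyl

Answer: bpyl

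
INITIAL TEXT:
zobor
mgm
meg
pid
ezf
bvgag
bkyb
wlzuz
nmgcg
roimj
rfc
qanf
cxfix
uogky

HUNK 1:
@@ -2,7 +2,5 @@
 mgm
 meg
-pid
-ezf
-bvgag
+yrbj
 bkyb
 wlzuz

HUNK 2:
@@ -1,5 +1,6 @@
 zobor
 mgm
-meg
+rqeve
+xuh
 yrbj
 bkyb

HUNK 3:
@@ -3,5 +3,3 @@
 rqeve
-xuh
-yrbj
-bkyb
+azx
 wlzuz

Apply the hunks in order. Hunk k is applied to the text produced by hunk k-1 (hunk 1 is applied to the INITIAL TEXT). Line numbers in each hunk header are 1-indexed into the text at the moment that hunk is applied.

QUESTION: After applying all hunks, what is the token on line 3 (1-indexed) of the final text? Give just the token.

Answer: rqeve

Derivation:
Hunk 1: at line 2 remove [pid,ezf,bvgag] add [yrbj] -> 12 lines: zobor mgm meg yrbj bkyb wlzuz nmgcg roimj rfc qanf cxfix uogky
Hunk 2: at line 1 remove [meg] add [rqeve,xuh] -> 13 lines: zobor mgm rqeve xuh yrbj bkyb wlzuz nmgcg roimj rfc qanf cxfix uogky
Hunk 3: at line 3 remove [xuh,yrbj,bkyb] add [azx] -> 11 lines: zobor mgm rqeve azx wlzuz nmgcg roimj rfc qanf cxfix uogky
Final line 3: rqeve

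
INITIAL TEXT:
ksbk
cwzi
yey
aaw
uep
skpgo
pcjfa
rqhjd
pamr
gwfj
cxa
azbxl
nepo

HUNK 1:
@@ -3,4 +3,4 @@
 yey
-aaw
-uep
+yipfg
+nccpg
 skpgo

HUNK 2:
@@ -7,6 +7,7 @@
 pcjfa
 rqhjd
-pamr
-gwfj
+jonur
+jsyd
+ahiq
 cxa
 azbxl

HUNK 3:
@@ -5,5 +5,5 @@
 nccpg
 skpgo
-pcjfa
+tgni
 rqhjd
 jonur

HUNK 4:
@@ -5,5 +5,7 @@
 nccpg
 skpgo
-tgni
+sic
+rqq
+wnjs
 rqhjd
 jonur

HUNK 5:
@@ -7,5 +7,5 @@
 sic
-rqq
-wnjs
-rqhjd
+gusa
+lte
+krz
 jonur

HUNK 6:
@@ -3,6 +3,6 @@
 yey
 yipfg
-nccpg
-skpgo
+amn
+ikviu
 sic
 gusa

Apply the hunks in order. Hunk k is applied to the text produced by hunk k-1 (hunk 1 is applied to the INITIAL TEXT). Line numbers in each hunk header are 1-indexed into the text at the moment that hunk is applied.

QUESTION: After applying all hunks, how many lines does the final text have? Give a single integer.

Answer: 16

Derivation:
Hunk 1: at line 3 remove [aaw,uep] add [yipfg,nccpg] -> 13 lines: ksbk cwzi yey yipfg nccpg skpgo pcjfa rqhjd pamr gwfj cxa azbxl nepo
Hunk 2: at line 7 remove [pamr,gwfj] add [jonur,jsyd,ahiq] -> 14 lines: ksbk cwzi yey yipfg nccpg skpgo pcjfa rqhjd jonur jsyd ahiq cxa azbxl nepo
Hunk 3: at line 5 remove [pcjfa] add [tgni] -> 14 lines: ksbk cwzi yey yipfg nccpg skpgo tgni rqhjd jonur jsyd ahiq cxa azbxl nepo
Hunk 4: at line 5 remove [tgni] add [sic,rqq,wnjs] -> 16 lines: ksbk cwzi yey yipfg nccpg skpgo sic rqq wnjs rqhjd jonur jsyd ahiq cxa azbxl nepo
Hunk 5: at line 7 remove [rqq,wnjs,rqhjd] add [gusa,lte,krz] -> 16 lines: ksbk cwzi yey yipfg nccpg skpgo sic gusa lte krz jonur jsyd ahiq cxa azbxl nepo
Hunk 6: at line 3 remove [nccpg,skpgo] add [amn,ikviu] -> 16 lines: ksbk cwzi yey yipfg amn ikviu sic gusa lte krz jonur jsyd ahiq cxa azbxl nepo
Final line count: 16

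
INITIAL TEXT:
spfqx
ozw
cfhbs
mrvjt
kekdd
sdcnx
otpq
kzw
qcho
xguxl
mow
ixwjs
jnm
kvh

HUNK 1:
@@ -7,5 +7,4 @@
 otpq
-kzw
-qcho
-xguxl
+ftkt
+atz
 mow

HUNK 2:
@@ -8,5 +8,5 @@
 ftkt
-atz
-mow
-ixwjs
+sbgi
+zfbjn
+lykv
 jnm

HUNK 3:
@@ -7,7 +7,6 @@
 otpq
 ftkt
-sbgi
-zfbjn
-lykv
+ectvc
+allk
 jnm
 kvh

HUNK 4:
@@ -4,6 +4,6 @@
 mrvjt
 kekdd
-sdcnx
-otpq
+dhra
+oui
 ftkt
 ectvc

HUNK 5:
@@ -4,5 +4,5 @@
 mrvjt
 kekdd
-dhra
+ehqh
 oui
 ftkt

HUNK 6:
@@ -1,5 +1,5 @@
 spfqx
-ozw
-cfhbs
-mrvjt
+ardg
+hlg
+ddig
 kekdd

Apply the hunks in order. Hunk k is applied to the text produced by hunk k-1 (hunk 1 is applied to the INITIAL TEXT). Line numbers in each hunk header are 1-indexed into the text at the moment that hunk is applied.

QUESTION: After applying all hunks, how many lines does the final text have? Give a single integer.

Hunk 1: at line 7 remove [kzw,qcho,xguxl] add [ftkt,atz] -> 13 lines: spfqx ozw cfhbs mrvjt kekdd sdcnx otpq ftkt atz mow ixwjs jnm kvh
Hunk 2: at line 8 remove [atz,mow,ixwjs] add [sbgi,zfbjn,lykv] -> 13 lines: spfqx ozw cfhbs mrvjt kekdd sdcnx otpq ftkt sbgi zfbjn lykv jnm kvh
Hunk 3: at line 7 remove [sbgi,zfbjn,lykv] add [ectvc,allk] -> 12 lines: spfqx ozw cfhbs mrvjt kekdd sdcnx otpq ftkt ectvc allk jnm kvh
Hunk 4: at line 4 remove [sdcnx,otpq] add [dhra,oui] -> 12 lines: spfqx ozw cfhbs mrvjt kekdd dhra oui ftkt ectvc allk jnm kvh
Hunk 5: at line 4 remove [dhra] add [ehqh] -> 12 lines: spfqx ozw cfhbs mrvjt kekdd ehqh oui ftkt ectvc allk jnm kvh
Hunk 6: at line 1 remove [ozw,cfhbs,mrvjt] add [ardg,hlg,ddig] -> 12 lines: spfqx ardg hlg ddig kekdd ehqh oui ftkt ectvc allk jnm kvh
Final line count: 12

Answer: 12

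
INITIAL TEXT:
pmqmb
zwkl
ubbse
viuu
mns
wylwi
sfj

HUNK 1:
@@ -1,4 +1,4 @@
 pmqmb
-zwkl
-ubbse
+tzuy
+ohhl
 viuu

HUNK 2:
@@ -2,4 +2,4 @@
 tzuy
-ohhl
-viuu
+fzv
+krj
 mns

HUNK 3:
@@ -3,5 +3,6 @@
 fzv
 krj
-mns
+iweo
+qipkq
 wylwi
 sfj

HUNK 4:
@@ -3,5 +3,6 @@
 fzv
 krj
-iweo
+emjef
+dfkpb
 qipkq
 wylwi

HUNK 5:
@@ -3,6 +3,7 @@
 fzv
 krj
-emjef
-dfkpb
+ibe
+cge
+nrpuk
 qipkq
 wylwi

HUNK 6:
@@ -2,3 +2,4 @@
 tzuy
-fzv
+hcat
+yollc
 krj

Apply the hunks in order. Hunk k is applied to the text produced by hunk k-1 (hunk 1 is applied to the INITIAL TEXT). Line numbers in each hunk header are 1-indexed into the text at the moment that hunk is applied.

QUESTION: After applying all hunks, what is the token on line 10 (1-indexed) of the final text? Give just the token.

Hunk 1: at line 1 remove [zwkl,ubbse] add [tzuy,ohhl] -> 7 lines: pmqmb tzuy ohhl viuu mns wylwi sfj
Hunk 2: at line 2 remove [ohhl,viuu] add [fzv,krj] -> 7 lines: pmqmb tzuy fzv krj mns wylwi sfj
Hunk 3: at line 3 remove [mns] add [iweo,qipkq] -> 8 lines: pmqmb tzuy fzv krj iweo qipkq wylwi sfj
Hunk 4: at line 3 remove [iweo] add [emjef,dfkpb] -> 9 lines: pmqmb tzuy fzv krj emjef dfkpb qipkq wylwi sfj
Hunk 5: at line 3 remove [emjef,dfkpb] add [ibe,cge,nrpuk] -> 10 lines: pmqmb tzuy fzv krj ibe cge nrpuk qipkq wylwi sfj
Hunk 6: at line 2 remove [fzv] add [hcat,yollc] -> 11 lines: pmqmb tzuy hcat yollc krj ibe cge nrpuk qipkq wylwi sfj
Final line 10: wylwi

Answer: wylwi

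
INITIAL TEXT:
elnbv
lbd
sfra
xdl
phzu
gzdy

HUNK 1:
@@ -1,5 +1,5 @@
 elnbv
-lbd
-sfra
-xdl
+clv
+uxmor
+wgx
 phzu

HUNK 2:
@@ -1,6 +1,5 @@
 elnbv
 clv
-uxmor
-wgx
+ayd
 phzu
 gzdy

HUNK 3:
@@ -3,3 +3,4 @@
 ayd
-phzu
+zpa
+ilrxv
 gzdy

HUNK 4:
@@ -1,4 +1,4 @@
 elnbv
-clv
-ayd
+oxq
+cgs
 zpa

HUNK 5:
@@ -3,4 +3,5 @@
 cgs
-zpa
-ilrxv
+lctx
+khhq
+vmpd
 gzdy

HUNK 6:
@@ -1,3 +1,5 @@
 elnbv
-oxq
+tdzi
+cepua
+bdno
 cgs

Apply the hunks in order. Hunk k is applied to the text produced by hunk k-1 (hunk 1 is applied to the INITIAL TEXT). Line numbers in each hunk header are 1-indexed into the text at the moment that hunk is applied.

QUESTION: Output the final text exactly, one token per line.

Hunk 1: at line 1 remove [lbd,sfra,xdl] add [clv,uxmor,wgx] -> 6 lines: elnbv clv uxmor wgx phzu gzdy
Hunk 2: at line 1 remove [uxmor,wgx] add [ayd] -> 5 lines: elnbv clv ayd phzu gzdy
Hunk 3: at line 3 remove [phzu] add [zpa,ilrxv] -> 6 lines: elnbv clv ayd zpa ilrxv gzdy
Hunk 4: at line 1 remove [clv,ayd] add [oxq,cgs] -> 6 lines: elnbv oxq cgs zpa ilrxv gzdy
Hunk 5: at line 3 remove [zpa,ilrxv] add [lctx,khhq,vmpd] -> 7 lines: elnbv oxq cgs lctx khhq vmpd gzdy
Hunk 6: at line 1 remove [oxq] add [tdzi,cepua,bdno] -> 9 lines: elnbv tdzi cepua bdno cgs lctx khhq vmpd gzdy

Answer: elnbv
tdzi
cepua
bdno
cgs
lctx
khhq
vmpd
gzdy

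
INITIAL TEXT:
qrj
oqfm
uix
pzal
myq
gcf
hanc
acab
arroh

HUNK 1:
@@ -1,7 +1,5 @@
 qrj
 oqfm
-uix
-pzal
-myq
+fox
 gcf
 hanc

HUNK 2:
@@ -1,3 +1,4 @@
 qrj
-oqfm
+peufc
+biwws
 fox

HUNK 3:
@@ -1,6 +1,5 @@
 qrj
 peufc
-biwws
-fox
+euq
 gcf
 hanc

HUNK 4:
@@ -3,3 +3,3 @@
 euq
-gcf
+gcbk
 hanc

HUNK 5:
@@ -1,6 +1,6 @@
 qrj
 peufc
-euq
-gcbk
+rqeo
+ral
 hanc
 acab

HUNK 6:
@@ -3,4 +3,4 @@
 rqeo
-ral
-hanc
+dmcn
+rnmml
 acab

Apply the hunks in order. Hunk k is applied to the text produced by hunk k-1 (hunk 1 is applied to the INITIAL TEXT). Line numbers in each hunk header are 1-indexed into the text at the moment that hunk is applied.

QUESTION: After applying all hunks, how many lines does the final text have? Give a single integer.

Hunk 1: at line 1 remove [uix,pzal,myq] add [fox] -> 7 lines: qrj oqfm fox gcf hanc acab arroh
Hunk 2: at line 1 remove [oqfm] add [peufc,biwws] -> 8 lines: qrj peufc biwws fox gcf hanc acab arroh
Hunk 3: at line 1 remove [biwws,fox] add [euq] -> 7 lines: qrj peufc euq gcf hanc acab arroh
Hunk 4: at line 3 remove [gcf] add [gcbk] -> 7 lines: qrj peufc euq gcbk hanc acab arroh
Hunk 5: at line 1 remove [euq,gcbk] add [rqeo,ral] -> 7 lines: qrj peufc rqeo ral hanc acab arroh
Hunk 6: at line 3 remove [ral,hanc] add [dmcn,rnmml] -> 7 lines: qrj peufc rqeo dmcn rnmml acab arroh
Final line count: 7

Answer: 7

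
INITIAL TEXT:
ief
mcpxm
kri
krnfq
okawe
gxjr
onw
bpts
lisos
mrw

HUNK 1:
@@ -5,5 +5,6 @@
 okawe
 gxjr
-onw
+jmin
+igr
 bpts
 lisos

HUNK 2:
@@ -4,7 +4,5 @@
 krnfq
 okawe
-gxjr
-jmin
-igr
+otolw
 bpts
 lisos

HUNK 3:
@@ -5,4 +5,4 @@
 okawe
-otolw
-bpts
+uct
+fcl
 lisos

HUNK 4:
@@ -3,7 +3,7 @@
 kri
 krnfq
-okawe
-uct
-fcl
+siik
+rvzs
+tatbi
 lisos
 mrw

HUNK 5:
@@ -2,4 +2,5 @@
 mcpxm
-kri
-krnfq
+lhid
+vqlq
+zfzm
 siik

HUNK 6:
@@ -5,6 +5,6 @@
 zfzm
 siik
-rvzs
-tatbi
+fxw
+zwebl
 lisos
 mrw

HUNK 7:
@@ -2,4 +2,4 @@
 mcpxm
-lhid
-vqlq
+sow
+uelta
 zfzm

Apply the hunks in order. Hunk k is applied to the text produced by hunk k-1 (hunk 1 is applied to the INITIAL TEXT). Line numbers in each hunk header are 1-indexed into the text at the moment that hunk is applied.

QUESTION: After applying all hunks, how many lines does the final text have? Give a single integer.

Hunk 1: at line 5 remove [onw] add [jmin,igr] -> 11 lines: ief mcpxm kri krnfq okawe gxjr jmin igr bpts lisos mrw
Hunk 2: at line 4 remove [gxjr,jmin,igr] add [otolw] -> 9 lines: ief mcpxm kri krnfq okawe otolw bpts lisos mrw
Hunk 3: at line 5 remove [otolw,bpts] add [uct,fcl] -> 9 lines: ief mcpxm kri krnfq okawe uct fcl lisos mrw
Hunk 4: at line 3 remove [okawe,uct,fcl] add [siik,rvzs,tatbi] -> 9 lines: ief mcpxm kri krnfq siik rvzs tatbi lisos mrw
Hunk 5: at line 2 remove [kri,krnfq] add [lhid,vqlq,zfzm] -> 10 lines: ief mcpxm lhid vqlq zfzm siik rvzs tatbi lisos mrw
Hunk 6: at line 5 remove [rvzs,tatbi] add [fxw,zwebl] -> 10 lines: ief mcpxm lhid vqlq zfzm siik fxw zwebl lisos mrw
Hunk 7: at line 2 remove [lhid,vqlq] add [sow,uelta] -> 10 lines: ief mcpxm sow uelta zfzm siik fxw zwebl lisos mrw
Final line count: 10

Answer: 10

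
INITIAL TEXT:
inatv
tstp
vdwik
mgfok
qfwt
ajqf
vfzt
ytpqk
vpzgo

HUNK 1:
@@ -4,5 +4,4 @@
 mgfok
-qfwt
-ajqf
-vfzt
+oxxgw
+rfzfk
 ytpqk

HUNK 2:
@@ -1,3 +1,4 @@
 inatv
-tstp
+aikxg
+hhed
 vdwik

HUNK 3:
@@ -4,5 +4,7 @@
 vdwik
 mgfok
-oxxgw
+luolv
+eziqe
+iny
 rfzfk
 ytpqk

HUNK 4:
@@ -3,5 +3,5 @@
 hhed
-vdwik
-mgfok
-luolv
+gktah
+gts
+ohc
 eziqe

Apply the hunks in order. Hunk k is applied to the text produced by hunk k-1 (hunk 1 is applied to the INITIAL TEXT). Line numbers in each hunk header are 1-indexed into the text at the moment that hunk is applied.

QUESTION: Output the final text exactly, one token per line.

Hunk 1: at line 4 remove [qfwt,ajqf,vfzt] add [oxxgw,rfzfk] -> 8 lines: inatv tstp vdwik mgfok oxxgw rfzfk ytpqk vpzgo
Hunk 2: at line 1 remove [tstp] add [aikxg,hhed] -> 9 lines: inatv aikxg hhed vdwik mgfok oxxgw rfzfk ytpqk vpzgo
Hunk 3: at line 4 remove [oxxgw] add [luolv,eziqe,iny] -> 11 lines: inatv aikxg hhed vdwik mgfok luolv eziqe iny rfzfk ytpqk vpzgo
Hunk 4: at line 3 remove [vdwik,mgfok,luolv] add [gktah,gts,ohc] -> 11 lines: inatv aikxg hhed gktah gts ohc eziqe iny rfzfk ytpqk vpzgo

Answer: inatv
aikxg
hhed
gktah
gts
ohc
eziqe
iny
rfzfk
ytpqk
vpzgo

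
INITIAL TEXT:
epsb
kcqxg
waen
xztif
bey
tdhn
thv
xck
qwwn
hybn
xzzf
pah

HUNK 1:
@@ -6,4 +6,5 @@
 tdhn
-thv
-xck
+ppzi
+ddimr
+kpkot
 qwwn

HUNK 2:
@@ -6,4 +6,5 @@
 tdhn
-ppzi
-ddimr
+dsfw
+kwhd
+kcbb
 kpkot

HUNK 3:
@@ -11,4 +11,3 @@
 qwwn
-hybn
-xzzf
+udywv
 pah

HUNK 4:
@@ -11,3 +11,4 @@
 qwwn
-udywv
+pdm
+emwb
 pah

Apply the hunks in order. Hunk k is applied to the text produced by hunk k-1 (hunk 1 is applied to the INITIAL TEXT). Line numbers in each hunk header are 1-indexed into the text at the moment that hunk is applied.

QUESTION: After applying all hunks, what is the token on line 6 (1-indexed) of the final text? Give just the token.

Hunk 1: at line 6 remove [thv,xck] add [ppzi,ddimr,kpkot] -> 13 lines: epsb kcqxg waen xztif bey tdhn ppzi ddimr kpkot qwwn hybn xzzf pah
Hunk 2: at line 6 remove [ppzi,ddimr] add [dsfw,kwhd,kcbb] -> 14 lines: epsb kcqxg waen xztif bey tdhn dsfw kwhd kcbb kpkot qwwn hybn xzzf pah
Hunk 3: at line 11 remove [hybn,xzzf] add [udywv] -> 13 lines: epsb kcqxg waen xztif bey tdhn dsfw kwhd kcbb kpkot qwwn udywv pah
Hunk 4: at line 11 remove [udywv] add [pdm,emwb] -> 14 lines: epsb kcqxg waen xztif bey tdhn dsfw kwhd kcbb kpkot qwwn pdm emwb pah
Final line 6: tdhn

Answer: tdhn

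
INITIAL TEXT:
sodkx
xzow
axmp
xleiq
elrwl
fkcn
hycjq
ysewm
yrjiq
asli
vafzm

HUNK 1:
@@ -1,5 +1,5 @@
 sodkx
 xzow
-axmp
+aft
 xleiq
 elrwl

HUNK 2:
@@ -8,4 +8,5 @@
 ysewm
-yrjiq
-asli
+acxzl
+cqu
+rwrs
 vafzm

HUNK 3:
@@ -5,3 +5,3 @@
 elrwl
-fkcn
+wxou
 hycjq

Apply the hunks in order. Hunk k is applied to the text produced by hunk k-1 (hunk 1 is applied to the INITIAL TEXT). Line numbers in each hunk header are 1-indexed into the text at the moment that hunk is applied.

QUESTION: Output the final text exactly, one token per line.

Answer: sodkx
xzow
aft
xleiq
elrwl
wxou
hycjq
ysewm
acxzl
cqu
rwrs
vafzm

Derivation:
Hunk 1: at line 1 remove [axmp] add [aft] -> 11 lines: sodkx xzow aft xleiq elrwl fkcn hycjq ysewm yrjiq asli vafzm
Hunk 2: at line 8 remove [yrjiq,asli] add [acxzl,cqu,rwrs] -> 12 lines: sodkx xzow aft xleiq elrwl fkcn hycjq ysewm acxzl cqu rwrs vafzm
Hunk 3: at line 5 remove [fkcn] add [wxou] -> 12 lines: sodkx xzow aft xleiq elrwl wxou hycjq ysewm acxzl cqu rwrs vafzm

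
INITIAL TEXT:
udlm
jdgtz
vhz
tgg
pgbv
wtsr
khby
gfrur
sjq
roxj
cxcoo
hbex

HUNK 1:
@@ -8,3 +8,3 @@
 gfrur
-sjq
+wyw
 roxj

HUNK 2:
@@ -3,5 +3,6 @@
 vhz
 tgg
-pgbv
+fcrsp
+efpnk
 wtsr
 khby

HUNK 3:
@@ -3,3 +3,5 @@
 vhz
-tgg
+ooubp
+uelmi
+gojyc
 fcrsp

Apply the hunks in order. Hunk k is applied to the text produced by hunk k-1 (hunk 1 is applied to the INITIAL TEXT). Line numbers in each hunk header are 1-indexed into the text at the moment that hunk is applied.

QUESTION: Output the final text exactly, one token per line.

Answer: udlm
jdgtz
vhz
ooubp
uelmi
gojyc
fcrsp
efpnk
wtsr
khby
gfrur
wyw
roxj
cxcoo
hbex

Derivation:
Hunk 1: at line 8 remove [sjq] add [wyw] -> 12 lines: udlm jdgtz vhz tgg pgbv wtsr khby gfrur wyw roxj cxcoo hbex
Hunk 2: at line 3 remove [pgbv] add [fcrsp,efpnk] -> 13 lines: udlm jdgtz vhz tgg fcrsp efpnk wtsr khby gfrur wyw roxj cxcoo hbex
Hunk 3: at line 3 remove [tgg] add [ooubp,uelmi,gojyc] -> 15 lines: udlm jdgtz vhz ooubp uelmi gojyc fcrsp efpnk wtsr khby gfrur wyw roxj cxcoo hbex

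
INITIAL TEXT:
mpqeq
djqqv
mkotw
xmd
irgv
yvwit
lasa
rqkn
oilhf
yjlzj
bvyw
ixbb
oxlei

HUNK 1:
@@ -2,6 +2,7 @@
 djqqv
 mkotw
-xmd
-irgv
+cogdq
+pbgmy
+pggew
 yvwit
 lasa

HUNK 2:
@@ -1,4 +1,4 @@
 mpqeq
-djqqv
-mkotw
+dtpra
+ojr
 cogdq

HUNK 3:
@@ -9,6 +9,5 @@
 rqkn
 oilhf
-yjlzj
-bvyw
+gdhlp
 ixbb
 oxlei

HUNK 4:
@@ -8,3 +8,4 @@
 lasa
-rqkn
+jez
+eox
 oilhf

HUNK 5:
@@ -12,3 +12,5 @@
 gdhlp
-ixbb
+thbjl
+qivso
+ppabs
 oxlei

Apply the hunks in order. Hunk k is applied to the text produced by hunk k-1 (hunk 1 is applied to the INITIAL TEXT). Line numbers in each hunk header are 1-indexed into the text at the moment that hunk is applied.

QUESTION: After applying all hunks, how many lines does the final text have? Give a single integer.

Answer: 16

Derivation:
Hunk 1: at line 2 remove [xmd,irgv] add [cogdq,pbgmy,pggew] -> 14 lines: mpqeq djqqv mkotw cogdq pbgmy pggew yvwit lasa rqkn oilhf yjlzj bvyw ixbb oxlei
Hunk 2: at line 1 remove [djqqv,mkotw] add [dtpra,ojr] -> 14 lines: mpqeq dtpra ojr cogdq pbgmy pggew yvwit lasa rqkn oilhf yjlzj bvyw ixbb oxlei
Hunk 3: at line 9 remove [yjlzj,bvyw] add [gdhlp] -> 13 lines: mpqeq dtpra ojr cogdq pbgmy pggew yvwit lasa rqkn oilhf gdhlp ixbb oxlei
Hunk 4: at line 8 remove [rqkn] add [jez,eox] -> 14 lines: mpqeq dtpra ojr cogdq pbgmy pggew yvwit lasa jez eox oilhf gdhlp ixbb oxlei
Hunk 5: at line 12 remove [ixbb] add [thbjl,qivso,ppabs] -> 16 lines: mpqeq dtpra ojr cogdq pbgmy pggew yvwit lasa jez eox oilhf gdhlp thbjl qivso ppabs oxlei
Final line count: 16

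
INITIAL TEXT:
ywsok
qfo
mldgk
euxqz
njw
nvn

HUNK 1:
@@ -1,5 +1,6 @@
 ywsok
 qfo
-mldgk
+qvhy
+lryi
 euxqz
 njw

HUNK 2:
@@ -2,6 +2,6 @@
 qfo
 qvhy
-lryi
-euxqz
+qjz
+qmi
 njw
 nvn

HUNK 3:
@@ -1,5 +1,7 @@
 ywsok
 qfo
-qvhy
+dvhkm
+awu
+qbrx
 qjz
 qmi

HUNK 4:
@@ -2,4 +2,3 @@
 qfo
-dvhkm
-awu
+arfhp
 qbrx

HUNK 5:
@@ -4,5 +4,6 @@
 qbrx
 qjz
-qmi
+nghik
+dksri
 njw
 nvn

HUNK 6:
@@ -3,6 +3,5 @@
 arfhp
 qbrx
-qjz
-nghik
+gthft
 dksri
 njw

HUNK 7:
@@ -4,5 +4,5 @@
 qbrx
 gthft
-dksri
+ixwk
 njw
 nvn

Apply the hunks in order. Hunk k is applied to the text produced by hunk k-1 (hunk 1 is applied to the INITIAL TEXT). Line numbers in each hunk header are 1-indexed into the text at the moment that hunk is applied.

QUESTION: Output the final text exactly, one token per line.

Answer: ywsok
qfo
arfhp
qbrx
gthft
ixwk
njw
nvn

Derivation:
Hunk 1: at line 1 remove [mldgk] add [qvhy,lryi] -> 7 lines: ywsok qfo qvhy lryi euxqz njw nvn
Hunk 2: at line 2 remove [lryi,euxqz] add [qjz,qmi] -> 7 lines: ywsok qfo qvhy qjz qmi njw nvn
Hunk 3: at line 1 remove [qvhy] add [dvhkm,awu,qbrx] -> 9 lines: ywsok qfo dvhkm awu qbrx qjz qmi njw nvn
Hunk 4: at line 2 remove [dvhkm,awu] add [arfhp] -> 8 lines: ywsok qfo arfhp qbrx qjz qmi njw nvn
Hunk 5: at line 4 remove [qmi] add [nghik,dksri] -> 9 lines: ywsok qfo arfhp qbrx qjz nghik dksri njw nvn
Hunk 6: at line 3 remove [qjz,nghik] add [gthft] -> 8 lines: ywsok qfo arfhp qbrx gthft dksri njw nvn
Hunk 7: at line 4 remove [dksri] add [ixwk] -> 8 lines: ywsok qfo arfhp qbrx gthft ixwk njw nvn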